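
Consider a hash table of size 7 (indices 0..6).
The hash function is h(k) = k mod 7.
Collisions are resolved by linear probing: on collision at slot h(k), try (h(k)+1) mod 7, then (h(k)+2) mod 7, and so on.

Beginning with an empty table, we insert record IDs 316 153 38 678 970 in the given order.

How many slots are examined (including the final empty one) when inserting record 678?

2

316: h=1 -> slot 1
153: h=6 -> slot 6
38: h=3 -> slot 3
678: h=6, probe 6,0 -> slot 0
970: h=4 -> slot 4
Table: [678, 316, ., 38, 970, ., 153]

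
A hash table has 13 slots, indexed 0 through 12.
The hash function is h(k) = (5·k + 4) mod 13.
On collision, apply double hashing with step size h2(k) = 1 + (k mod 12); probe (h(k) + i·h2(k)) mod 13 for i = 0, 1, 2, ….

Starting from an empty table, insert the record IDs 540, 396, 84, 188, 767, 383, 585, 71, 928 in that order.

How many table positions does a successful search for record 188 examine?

2

540: h=0 -> slot 0
396: h=8 -> slot 8
84: h=8, h2=1, probe 8,9 -> slot 9
188: h=8, h2=9, probe 8,4 -> slot 4
767: h=4, h2=12, probe 4,3 -> slot 3
383: h=8, h2=12, probe 8,7 -> slot 7
585: h=4, h2=10, probe 4,1 -> slot 1
71: h=8, h2=12, probe 8,7,6 -> slot 6
928: h=3, h2=5, probe 3,8,0,5 -> slot 5
Table: [540, 585, ., 767, 188, 928, 71, 383, 396, 84, ., ., .]
Lookup 188: h=8, h2=9, probe 8,4 → found at 4.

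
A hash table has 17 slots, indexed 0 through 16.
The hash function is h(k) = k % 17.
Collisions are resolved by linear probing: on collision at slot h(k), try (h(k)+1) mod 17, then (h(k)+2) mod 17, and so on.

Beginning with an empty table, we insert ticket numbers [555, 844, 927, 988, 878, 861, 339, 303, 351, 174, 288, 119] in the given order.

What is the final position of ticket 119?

3

555 hashes to 11; slot 11 is free -> place at 11.
844 hashes to 11; 11 taken -> place at 12.
927 hashes to 9; slot 9 is free -> place at 9.
988 hashes to 2; slot 2 is free -> place at 2.
878 hashes to 11; 11,12 taken -> place at 13.
861 hashes to 11; 11,12,13 taken -> place at 14.
339 hashes to 16; slot 16 is free -> place at 16.
303 hashes to 14; 14 taken -> place at 15.
351 hashes to 11; 11,12,13,14,15,16 taken -> place at 0.
174 hashes to 4; slot 4 is free -> place at 4.
288 hashes to 16; 16,0 taken -> place at 1.
119 hashes to 0; 0,1,2 taken -> place at 3.
Table: [351, 288, 988, 119, 174, —, —, —, —, 927, —, 555, 844, 878, 861, 303, 339]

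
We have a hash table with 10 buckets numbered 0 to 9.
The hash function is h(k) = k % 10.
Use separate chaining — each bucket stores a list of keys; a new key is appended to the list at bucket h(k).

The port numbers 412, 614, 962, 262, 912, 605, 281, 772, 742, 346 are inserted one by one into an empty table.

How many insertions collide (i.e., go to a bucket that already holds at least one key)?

5

412 -> bucket 2
614 -> bucket 4
962 -> bucket 2 (collision)
262 -> bucket 2 (collision)
912 -> bucket 2 (collision)
605 -> bucket 5
281 -> bucket 1
772 -> bucket 2 (collision)
742 -> bucket 2 (collision)
346 -> bucket 6
Final buckets:
0: —
1: 281
2: 412 -> 962 -> 262 -> 912 -> 772 -> 742
3: —
4: 614
5: 605
6: 346
7: —
8: —
9: —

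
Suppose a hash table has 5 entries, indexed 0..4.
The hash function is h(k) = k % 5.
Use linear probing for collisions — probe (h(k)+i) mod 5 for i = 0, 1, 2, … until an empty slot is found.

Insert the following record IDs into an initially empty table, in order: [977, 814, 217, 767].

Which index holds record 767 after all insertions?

0

Insert 977: h=2, slot 2 empty → index 2.
Insert 814: h=4, slot 4 empty → index 4.
Insert 217: h=2, slot 2 occupied → index 3.
Insert 767: h=2, slots 2,3,4 occupied → index 0.
Table: [767, ∅, 977, 217, 814]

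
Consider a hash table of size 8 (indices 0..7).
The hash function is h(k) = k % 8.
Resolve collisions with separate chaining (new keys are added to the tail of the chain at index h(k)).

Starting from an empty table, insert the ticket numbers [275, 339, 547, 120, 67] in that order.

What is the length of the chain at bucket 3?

275 -> bucket 3
339 -> bucket 3 (collision)
547 -> bucket 3 (collision)
120 -> bucket 0
67 -> bucket 3 (collision)
Final buckets:
0: 120
1: _
2: _
3: 275 -> 339 -> 547 -> 67
4: _
5: _
6: _
7: _

4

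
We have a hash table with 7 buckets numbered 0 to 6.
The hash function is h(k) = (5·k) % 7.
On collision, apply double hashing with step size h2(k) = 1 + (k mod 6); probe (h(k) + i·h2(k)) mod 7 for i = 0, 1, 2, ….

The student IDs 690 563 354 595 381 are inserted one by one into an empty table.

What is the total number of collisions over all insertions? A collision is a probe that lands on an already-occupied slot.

3

Insert 690: h=6, slot 6 empty -> index 6.
Insert 563: h=1, slot 1 empty -> index 1.
Insert 354: h=6, h2=1, slot 6 occupied -> index 0.
Insert 595: h=0, h2=2, slot 0 occupied -> index 2.
Insert 381: h=1, h2=4, slot 1 occupied -> index 5.
Table: [354, 563, 595, —, —, 381, 690]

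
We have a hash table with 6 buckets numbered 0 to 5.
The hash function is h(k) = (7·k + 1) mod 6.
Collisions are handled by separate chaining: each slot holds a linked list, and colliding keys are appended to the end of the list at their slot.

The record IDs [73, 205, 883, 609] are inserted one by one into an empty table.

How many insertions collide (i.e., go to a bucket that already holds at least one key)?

2

Insert 73: h=2, bucket 2 empty → new chain.
Insert 205: h=2, bucket 2 nonempty → append to chain.
Insert 883: h=2, bucket 2 nonempty → append to chain.
Insert 609: h=4, bucket 4 empty → new chain.
Final buckets:
0: —
1: —
2: 73 -> 205 -> 883
3: —
4: 609
5: —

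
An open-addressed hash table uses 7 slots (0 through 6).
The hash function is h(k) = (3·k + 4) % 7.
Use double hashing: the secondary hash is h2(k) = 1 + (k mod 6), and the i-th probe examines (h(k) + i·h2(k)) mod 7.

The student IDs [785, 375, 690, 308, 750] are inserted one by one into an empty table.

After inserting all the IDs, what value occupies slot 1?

785 hashes to 0; slot 0 is free → place at 0.
375 hashes to 2; slot 2 is free → place at 2.
690 hashes to 2, h2=1; 2 taken → place at 3.
308 hashes to 4; slot 4 is free → place at 4.
750 hashes to 0, h2=1; 0 taken → place at 1.
Table: [785, 750, 375, 690, 308, -, -]

750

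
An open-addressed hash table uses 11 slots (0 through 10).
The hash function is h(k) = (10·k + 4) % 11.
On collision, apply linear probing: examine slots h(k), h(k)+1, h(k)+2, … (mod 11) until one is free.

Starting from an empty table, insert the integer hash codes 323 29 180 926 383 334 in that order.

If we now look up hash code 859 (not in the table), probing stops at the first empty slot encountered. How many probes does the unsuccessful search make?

Insert 323: h=0, slot 0 empty → index 0.
Insert 29: h=8, slot 8 empty → index 8.
Insert 180: h=0, slot 0 occupied → index 1.
Insert 926: h=2, slot 2 empty → index 2.
Insert 383: h=6, slot 6 empty → index 6.
Insert 334: h=0, slots 0,1,2 occupied → index 3.
Table: [323, 180, 926, 334, —, —, 383, —, 29, —, —]
Lookup 859: h=3, probe 3,4 → slot 4 empty, not found.

2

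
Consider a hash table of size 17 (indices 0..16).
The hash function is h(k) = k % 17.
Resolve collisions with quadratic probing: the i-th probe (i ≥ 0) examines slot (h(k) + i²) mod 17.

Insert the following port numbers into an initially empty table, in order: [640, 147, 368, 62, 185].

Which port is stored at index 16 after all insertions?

185

Insert 640: h=11, slot 11 empty => index 11.
Insert 147: h=11, slot 11 occupied => index 12.
Insert 368: h=11, slots 11,12 occupied => index 15.
Insert 62: h=11, slots 11,12,15 occupied => index 3.
Insert 185: h=15, slot 15 occupied => index 16.
Table: [∅, ∅, ∅, 62, ∅, ∅, ∅, ∅, ∅, ∅, ∅, 640, 147, ∅, ∅, 368, 185]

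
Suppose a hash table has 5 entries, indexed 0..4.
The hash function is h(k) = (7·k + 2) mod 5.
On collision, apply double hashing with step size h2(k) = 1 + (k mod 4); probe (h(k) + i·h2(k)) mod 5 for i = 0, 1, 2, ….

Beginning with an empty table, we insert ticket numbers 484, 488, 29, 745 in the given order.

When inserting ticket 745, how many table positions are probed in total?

2

484 hashes to 0; slot 0 is free -> place at 0.
488 hashes to 3; slot 3 is free -> place at 3.
29 hashes to 0, h2=2; 0 taken -> place at 2.
745 hashes to 2, h2=2; 2 taken -> place at 4.
Table: [484, _, 29, 488, 745]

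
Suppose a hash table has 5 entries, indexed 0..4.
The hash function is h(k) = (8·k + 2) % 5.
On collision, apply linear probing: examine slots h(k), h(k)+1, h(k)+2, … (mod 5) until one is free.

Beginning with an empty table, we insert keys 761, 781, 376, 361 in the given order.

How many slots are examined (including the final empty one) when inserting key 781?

2

Insert 761: h=0, slot 0 empty → index 0.
Insert 781: h=0, slot 0 occupied → index 1.
Insert 376: h=0, slots 0,1 occupied → index 2.
Insert 361: h=0, slots 0,1,2 occupied → index 3.
Table: [761, 781, 376, 361, —]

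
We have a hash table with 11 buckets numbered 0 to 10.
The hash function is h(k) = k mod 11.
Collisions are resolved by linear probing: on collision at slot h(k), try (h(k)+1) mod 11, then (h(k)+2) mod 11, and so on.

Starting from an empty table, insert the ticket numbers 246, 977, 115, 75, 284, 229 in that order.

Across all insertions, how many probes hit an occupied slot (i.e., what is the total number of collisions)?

246: h=4 => slot 4
977: h=9 => slot 9
115: h=5 => slot 5
75: h=9, probe 9,10 => slot 10
284: h=9, probe 9,10,0 => slot 0
229: h=9, probe 9,10,0,1 => slot 1
Table: [284, 229, _, _, 246, 115, _, _, _, 977, 75]

6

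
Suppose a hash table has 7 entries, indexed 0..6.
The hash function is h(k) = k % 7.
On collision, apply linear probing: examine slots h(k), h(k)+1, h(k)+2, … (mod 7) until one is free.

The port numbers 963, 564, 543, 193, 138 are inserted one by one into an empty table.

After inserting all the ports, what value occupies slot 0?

193

Insert 963: h=4, slot 4 empty -> index 4.
Insert 564: h=4, slot 4 occupied -> index 5.
Insert 543: h=4, slots 4,5 occupied -> index 6.
Insert 193: h=4, slots 4,5,6 occupied -> index 0.
Insert 138: h=5, slots 5,6,0 occupied -> index 1.
Table: [193, 138, ∅, ∅, 963, 564, 543]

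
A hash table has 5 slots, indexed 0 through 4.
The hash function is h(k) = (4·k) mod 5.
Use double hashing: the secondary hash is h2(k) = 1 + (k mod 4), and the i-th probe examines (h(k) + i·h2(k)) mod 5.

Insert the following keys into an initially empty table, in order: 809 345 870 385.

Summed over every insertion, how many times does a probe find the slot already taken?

Insert 809: h=1, slot 1 empty → index 1.
Insert 345: h=0, slot 0 empty → index 0.
Insert 870: h=0, h2=3, slot 0 occupied → index 3.
Insert 385: h=0, h2=2, slot 0 occupied → index 2.
Table: [345, 809, 385, 870, _]

2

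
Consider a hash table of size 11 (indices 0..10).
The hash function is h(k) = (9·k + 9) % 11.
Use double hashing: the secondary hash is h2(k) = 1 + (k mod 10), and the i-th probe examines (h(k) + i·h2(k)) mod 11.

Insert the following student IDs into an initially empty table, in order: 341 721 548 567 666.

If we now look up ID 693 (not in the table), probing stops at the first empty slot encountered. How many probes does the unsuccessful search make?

3

341: h=9 → slot 9
721: h=8 → slot 8
548: h=2 → slot 2
567: h=8, h2=8, probe 8,5 → slot 5
666: h=8, h2=7, probe 8,4 → slot 4
Table: [∅, ∅, 548, ∅, 666, 567, ∅, ∅, 721, 341, ∅]
Lookup 693: h=9, h2=4, probe 9,2,6 → slot 6 empty, not found.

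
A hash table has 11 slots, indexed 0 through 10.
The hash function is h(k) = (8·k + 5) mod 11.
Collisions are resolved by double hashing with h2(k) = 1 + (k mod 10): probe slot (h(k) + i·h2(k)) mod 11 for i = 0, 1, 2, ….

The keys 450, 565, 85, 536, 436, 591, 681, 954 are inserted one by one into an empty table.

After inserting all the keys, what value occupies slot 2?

954

450 hashes to 8; slot 8 is free => place at 8.
565 hashes to 4; slot 4 is free => place at 4.
85 hashes to 3; slot 3 is free => place at 3.
536 hashes to 3, h2=7; 3 taken => place at 10.
436 hashes to 6; slot 6 is free => place at 6.
591 hashes to 3, h2=2; 3 taken => place at 5.
681 hashes to 8, h2=2; 8,10 taken => place at 1.
954 hashes to 3, h2=5; 3,8 taken => place at 2.
Table: [., 681, 954, 85, 565, 591, 436, ., 450, ., 536]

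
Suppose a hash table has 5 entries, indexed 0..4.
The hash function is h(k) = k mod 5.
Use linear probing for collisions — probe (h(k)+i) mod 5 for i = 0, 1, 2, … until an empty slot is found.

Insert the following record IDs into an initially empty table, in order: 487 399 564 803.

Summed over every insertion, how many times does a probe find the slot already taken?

487: h=2 → slot 2
399: h=4 → slot 4
564: h=4, probe 4,0 → slot 0
803: h=3 → slot 3
Table: [564, -, 487, 803, 399]

1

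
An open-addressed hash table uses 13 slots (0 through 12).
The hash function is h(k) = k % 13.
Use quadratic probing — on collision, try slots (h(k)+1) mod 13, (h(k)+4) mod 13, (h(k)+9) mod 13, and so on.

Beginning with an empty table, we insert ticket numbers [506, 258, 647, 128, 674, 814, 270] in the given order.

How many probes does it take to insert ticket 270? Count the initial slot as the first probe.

3

Insert 506: h=12, slot 12 empty -> index 12.
Insert 258: h=11, slot 11 empty -> index 11.
Insert 647: h=10, slot 10 empty -> index 10.
Insert 128: h=11, slots 11,12 occupied -> index 2.
Insert 674: h=11, slots 11,12,2 occupied -> index 7.
Insert 814: h=8, slot 8 empty -> index 8.
Insert 270: h=10, slots 10,11 occupied -> index 1.
Table: [., 270, 128, ., ., ., ., 674, 814, ., 647, 258, 506]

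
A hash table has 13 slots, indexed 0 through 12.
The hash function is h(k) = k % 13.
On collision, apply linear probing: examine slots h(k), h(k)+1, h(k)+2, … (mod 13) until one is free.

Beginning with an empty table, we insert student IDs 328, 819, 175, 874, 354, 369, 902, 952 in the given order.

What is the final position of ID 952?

328 hashes to 3; slot 3 is free -> place at 3.
819 hashes to 0; slot 0 is free -> place at 0.
175 hashes to 6; slot 6 is free -> place at 6.
874 hashes to 3; 3 taken -> place at 4.
354 hashes to 3; 3,4 taken -> place at 5.
369 hashes to 5; 5,6 taken -> place at 7.
902 hashes to 5; 5,6,7 taken -> place at 8.
952 hashes to 3; 3,4,5,6,7,8 taken -> place at 9.
Table: [819, _, _, 328, 874, 354, 175, 369, 902, 952, _, _, _]

9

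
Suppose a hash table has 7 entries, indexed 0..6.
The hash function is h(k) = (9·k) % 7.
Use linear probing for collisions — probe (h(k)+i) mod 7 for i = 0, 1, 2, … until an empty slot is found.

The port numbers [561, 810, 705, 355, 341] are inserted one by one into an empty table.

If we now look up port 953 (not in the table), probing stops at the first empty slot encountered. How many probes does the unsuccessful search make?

Insert 561: h=2, slot 2 empty => index 2.
Insert 810: h=3, slot 3 empty => index 3.
Insert 705: h=3, slot 3 occupied => index 4.
Insert 355: h=3, slots 3,4 occupied => index 5.
Insert 341: h=3, slots 3,4,5 occupied => index 6.
Table: [-, -, 561, 810, 705, 355, 341]
Lookup 953: h=2, probe 2,3,4,5,6,0 → slot 0 empty, not found.

6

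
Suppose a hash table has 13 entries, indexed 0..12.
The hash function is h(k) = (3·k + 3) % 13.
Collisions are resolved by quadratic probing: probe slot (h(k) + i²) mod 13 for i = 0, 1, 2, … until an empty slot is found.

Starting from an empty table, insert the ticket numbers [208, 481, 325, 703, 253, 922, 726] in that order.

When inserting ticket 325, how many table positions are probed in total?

3

208: h=3 => slot 3
481: h=3, probe 3,4 => slot 4
325: h=3, probe 3,4,7 => slot 7
703: h=6 => slot 6
253: h=8 => slot 8
922: h=0 => slot 0
726: h=10 => slot 10
Table: [922, ., ., 208, 481, ., 703, 325, 253, ., 726, ., .]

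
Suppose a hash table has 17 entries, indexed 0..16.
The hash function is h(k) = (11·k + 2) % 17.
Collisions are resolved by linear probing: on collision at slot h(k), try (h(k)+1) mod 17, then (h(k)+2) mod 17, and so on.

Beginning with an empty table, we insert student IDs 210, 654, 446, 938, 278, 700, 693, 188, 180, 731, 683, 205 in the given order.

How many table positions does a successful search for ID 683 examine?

6

210: h=0 -> slot 0
654: h=5 -> slot 5
446: h=12 -> slot 12
938: h=1 -> slot 1
278: h=0, probe 0,1,2 -> slot 2
700: h=1, probe 1,2,3 -> slot 3
693: h=9 -> slot 9
188: h=13 -> slot 13
180: h=10 -> slot 10
731: h=2, probe 2,3,4 -> slot 4
683: h=1, probe 1,2,3,4,5,6 -> slot 6
205: h=13, probe 13,14 -> slot 14
Table: [210, 938, 278, 700, 731, 654, 683, _, _, 693, 180, _, 446, 188, 205, _, _]
Lookup 683: h=1, probe 1,2,3,4,5,6 → found at 6.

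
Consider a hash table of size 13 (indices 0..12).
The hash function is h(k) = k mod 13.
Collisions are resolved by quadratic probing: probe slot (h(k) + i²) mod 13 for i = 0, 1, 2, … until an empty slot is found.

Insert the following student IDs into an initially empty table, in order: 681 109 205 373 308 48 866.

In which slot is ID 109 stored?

6

Insert 681: h=5, slot 5 empty → index 5.
Insert 109: h=5, slot 5 occupied → index 6.
Insert 205: h=10, slot 10 empty → index 10.
Insert 373: h=9, slot 9 empty → index 9.
Insert 308: h=9, slots 9,10 occupied → index 0.
Insert 48: h=9, slots 9,10,0,5 occupied → index 12.
Insert 866: h=8, slot 8 empty → index 8.
Table: [308, _, _, _, _, 681, 109, _, 866, 373, 205, _, 48]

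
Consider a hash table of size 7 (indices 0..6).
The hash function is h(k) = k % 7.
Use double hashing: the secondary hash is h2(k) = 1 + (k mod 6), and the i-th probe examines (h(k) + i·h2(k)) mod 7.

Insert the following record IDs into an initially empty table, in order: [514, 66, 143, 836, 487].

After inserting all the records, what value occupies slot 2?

143

514 hashes to 3; slot 3 is free → place at 3.
66 hashes to 3, h2=1; 3 taken → place at 4.
143 hashes to 3, h2=6; 3 taken → place at 2.
836 hashes to 3, h2=3; 3 taken → place at 6.
487 hashes to 4, h2=2; 4,6 taken → place at 1.
Table: [-, 487, 143, 514, 66, -, 836]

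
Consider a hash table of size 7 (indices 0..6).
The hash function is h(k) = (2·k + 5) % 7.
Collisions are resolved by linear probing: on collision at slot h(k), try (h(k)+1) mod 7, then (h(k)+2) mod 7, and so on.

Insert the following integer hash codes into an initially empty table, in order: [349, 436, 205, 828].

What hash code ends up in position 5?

349: h=3 => slot 3
436: h=2 => slot 2
205: h=2, probe 2,3,4 => slot 4
828: h=2, probe 2,3,4,5 => slot 5
Table: [., ., 436, 349, 205, 828, .]

828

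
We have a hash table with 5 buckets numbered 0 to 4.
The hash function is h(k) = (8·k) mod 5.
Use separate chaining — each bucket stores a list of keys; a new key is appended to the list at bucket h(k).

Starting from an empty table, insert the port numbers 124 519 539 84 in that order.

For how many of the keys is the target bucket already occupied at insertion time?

124 -> bucket 2
519 -> bucket 2 (collision)
539 -> bucket 2 (collision)
84 -> bucket 2 (collision)
Final buckets:
0: ∅
1: ∅
2: 124 -> 519 -> 539 -> 84
3: ∅
4: ∅

3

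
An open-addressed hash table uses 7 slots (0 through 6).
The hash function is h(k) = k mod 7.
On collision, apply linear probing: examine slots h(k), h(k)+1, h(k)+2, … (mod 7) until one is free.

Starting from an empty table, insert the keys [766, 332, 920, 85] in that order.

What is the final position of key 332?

766 hashes to 3; slot 3 is free => place at 3.
332 hashes to 3; 3 taken => place at 4.
920 hashes to 3; 3,4 taken => place at 5.
85 hashes to 1; slot 1 is free => place at 1.
Table: [-, 85, -, 766, 332, 920, -]

4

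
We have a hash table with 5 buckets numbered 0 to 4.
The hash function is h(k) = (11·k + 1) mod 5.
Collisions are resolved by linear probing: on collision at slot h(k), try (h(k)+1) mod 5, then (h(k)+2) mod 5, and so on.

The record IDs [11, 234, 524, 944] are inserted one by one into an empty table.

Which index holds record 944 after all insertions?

11: h=2 → slot 2
234: h=0 → slot 0
524: h=0, probe 0,1 → slot 1
944: h=0, probe 0,1,2,3 → slot 3
Table: [234, 524, 11, 944, .]

3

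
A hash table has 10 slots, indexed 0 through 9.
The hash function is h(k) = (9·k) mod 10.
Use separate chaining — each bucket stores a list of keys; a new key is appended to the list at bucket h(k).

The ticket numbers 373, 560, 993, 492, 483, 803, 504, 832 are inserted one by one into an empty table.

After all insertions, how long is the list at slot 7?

4

Insert 373: h=7, bucket 7 empty → new chain.
Insert 560: h=0, bucket 0 empty → new chain.
Insert 993: h=7, bucket 7 nonempty → append to chain.
Insert 492: h=8, bucket 8 empty → new chain.
Insert 483: h=7, bucket 7 nonempty → append to chain.
Insert 803: h=7, bucket 7 nonempty → append to chain.
Insert 504: h=6, bucket 6 empty → new chain.
Insert 832: h=8, bucket 8 nonempty → append to chain.
Final buckets:
0: 560
1: -
2: -
3: -
4: -
5: -
6: 504
7: 373 -> 993 -> 483 -> 803
8: 492 -> 832
9: -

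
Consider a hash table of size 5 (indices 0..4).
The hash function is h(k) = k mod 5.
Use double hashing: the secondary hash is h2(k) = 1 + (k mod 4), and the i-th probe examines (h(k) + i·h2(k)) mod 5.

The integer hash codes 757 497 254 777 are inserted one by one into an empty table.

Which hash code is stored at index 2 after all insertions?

757

Insert 757: h=2, slot 2 empty -> index 2.
Insert 497: h=2, h2=2, slot 2 occupied -> index 4.
Insert 254: h=4, h2=3, slots 4,2 occupied -> index 0.
Insert 777: h=2, h2=2, slots 2,4 occupied -> index 1.
Table: [254, 777, 757, —, 497]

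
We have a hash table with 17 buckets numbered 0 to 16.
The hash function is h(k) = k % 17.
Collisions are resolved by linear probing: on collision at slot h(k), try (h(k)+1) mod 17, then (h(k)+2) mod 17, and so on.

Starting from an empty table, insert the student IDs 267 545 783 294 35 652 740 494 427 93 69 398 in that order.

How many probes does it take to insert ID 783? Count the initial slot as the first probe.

Insert 267: h=12, slot 12 empty → index 12.
Insert 545: h=1, slot 1 empty → index 1.
Insert 783: h=1, slot 1 occupied → index 2.
Insert 294: h=5, slot 5 empty → index 5.
Insert 35: h=1, slots 1,2 occupied → index 3.
Insert 652: h=6, slot 6 empty → index 6.
Insert 740: h=9, slot 9 empty → index 9.
Insert 494: h=1, slots 1,2,3 occupied → index 4.
Insert 427: h=2, slots 2,3,4,5,6 occupied → index 7.
Insert 93: h=8, slot 8 empty → index 8.
Insert 69: h=1, slots 1,2,3,4,5,6,7,8,9 occupied → index 10.
Insert 398: h=7, slots 7,8,9,10 occupied → index 11.
Table: [., 545, 783, 35, 494, 294, 652, 427, 93, 740, 69, 398, 267, ., ., ., .]

2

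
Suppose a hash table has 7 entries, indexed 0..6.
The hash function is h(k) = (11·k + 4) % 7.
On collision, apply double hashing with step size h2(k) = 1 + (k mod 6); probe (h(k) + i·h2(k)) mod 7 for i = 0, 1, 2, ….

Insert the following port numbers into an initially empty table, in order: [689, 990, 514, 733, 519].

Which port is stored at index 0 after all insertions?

Insert 689: h=2, slot 2 empty → index 2.
Insert 990: h=2, h2=1, slot 2 occupied → index 3.
Insert 514: h=2, h2=5, slot 2 occupied → index 0.
Insert 733: h=3, h2=2, slot 3 occupied → index 5.
Insert 519: h=1, slot 1 empty → index 1.
Table: [514, 519, 689, 990, —, 733, —]

514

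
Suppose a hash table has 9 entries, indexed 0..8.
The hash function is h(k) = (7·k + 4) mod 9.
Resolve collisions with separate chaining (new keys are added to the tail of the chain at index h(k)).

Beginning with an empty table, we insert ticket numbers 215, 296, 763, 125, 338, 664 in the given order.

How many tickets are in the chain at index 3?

1

Insert 215: h=6, bucket 6 empty -> new chain.
Insert 296: h=6, bucket 6 nonempty -> append to chain.
Insert 763: h=8, bucket 8 empty -> new chain.
Insert 125: h=6, bucket 6 nonempty -> append to chain.
Insert 338: h=3, bucket 3 empty -> new chain.
Insert 664: h=8, bucket 8 nonempty -> append to chain.
Final buckets:
0: .
1: .
2: .
3: 338
4: .
5: .
6: 215 -> 296 -> 125
7: .
8: 763 -> 664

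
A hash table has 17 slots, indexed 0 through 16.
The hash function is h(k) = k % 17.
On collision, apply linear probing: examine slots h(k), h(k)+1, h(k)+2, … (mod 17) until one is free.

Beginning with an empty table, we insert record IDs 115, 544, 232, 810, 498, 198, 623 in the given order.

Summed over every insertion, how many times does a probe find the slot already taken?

115: h=13 → slot 13
544: h=0 → slot 0
232: h=11 → slot 11
810: h=11, probe 11,12 → slot 12
498: h=5 → slot 5
198: h=11, probe 11,12,13,14 → slot 14
623: h=11, probe 11,12,13,14,15 → slot 15
Table: [544, -, -, -, -, 498, -, -, -, -, -, 232, 810, 115, 198, 623, -]

8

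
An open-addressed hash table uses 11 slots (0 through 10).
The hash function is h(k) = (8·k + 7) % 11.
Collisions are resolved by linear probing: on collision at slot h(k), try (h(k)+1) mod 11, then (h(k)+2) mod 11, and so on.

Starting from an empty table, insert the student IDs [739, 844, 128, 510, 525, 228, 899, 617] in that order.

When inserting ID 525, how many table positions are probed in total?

3

739: h=1 => slot 1
844: h=5 => slot 5
128: h=8 => slot 8
510: h=6 => slot 6
525: h=5, probe 5,6,7 => slot 7
228: h=5, probe 5,6,7,8,9 => slot 9
899: h=5, probe 5,6,7,8,9,10 => slot 10
617: h=4 => slot 4
Table: [-, 739, -, -, 617, 844, 510, 525, 128, 228, 899]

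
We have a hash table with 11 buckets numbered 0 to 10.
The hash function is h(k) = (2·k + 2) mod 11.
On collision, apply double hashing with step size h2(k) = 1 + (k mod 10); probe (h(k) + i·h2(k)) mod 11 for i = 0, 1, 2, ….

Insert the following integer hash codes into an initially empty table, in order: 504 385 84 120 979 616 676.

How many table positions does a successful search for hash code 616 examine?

5

504 hashes to 9; slot 9 is free -> place at 9.
385 hashes to 2; slot 2 is free -> place at 2.
84 hashes to 5; slot 5 is free -> place at 5.
120 hashes to 0; slot 0 is free -> place at 0.
979 hashes to 2, h2=10; 2 taken -> place at 1.
616 hashes to 2, h2=7; 2,9,5,1 taken -> place at 8.
676 hashes to 1, h2=7; 1,8 taken -> place at 4.
Table: [120, 979, 385, _, 676, 84, _, _, 616, 504, _]
Lookup 616: h=2, h2=7, probe 2,9,5,1,8 → found at 8.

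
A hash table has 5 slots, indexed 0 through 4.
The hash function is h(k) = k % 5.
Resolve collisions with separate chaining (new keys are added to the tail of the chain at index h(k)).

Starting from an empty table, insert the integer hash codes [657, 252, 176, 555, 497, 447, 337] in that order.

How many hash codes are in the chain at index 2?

Insert 657: h=2, bucket 2 empty → new chain.
Insert 252: h=2, bucket 2 nonempty → append to chain.
Insert 176: h=1, bucket 1 empty → new chain.
Insert 555: h=0, bucket 0 empty → new chain.
Insert 497: h=2, bucket 2 nonempty → append to chain.
Insert 447: h=2, bucket 2 nonempty → append to chain.
Insert 337: h=2, bucket 2 nonempty → append to chain.
Final buckets:
0: 555
1: 176
2: 657 -> 252 -> 497 -> 447 -> 337
3: —
4: —

5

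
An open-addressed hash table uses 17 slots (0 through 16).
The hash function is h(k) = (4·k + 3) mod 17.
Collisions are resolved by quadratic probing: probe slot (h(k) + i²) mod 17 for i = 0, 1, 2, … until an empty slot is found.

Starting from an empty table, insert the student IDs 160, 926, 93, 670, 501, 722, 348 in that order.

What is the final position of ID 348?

Insert 160: h=14, slot 14 empty → index 14.
Insert 926: h=1, slot 1 empty → index 1.
Insert 93: h=1, slot 1 occupied → index 2.
Insert 670: h=14, slot 14 occupied → index 15.
Insert 501: h=1, slots 1,2 occupied → index 5.
Insert 722: h=1, slots 1,2,5 occupied → index 10.
Insert 348: h=1, slots 1,2,5,10 occupied → index 0.
Table: [348, 926, 93, ., ., 501, ., ., ., ., 722, ., ., ., 160, 670, .]

0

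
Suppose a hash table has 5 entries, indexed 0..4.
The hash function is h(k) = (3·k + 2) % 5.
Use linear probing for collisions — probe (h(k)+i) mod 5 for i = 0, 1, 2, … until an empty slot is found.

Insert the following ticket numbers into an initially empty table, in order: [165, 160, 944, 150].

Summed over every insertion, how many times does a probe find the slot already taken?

165 hashes to 2; slot 2 is free => place at 2.
160 hashes to 2; 2 taken => place at 3.
944 hashes to 4; slot 4 is free => place at 4.
150 hashes to 2; 2,3,4 taken => place at 0.
Table: [150, —, 165, 160, 944]

4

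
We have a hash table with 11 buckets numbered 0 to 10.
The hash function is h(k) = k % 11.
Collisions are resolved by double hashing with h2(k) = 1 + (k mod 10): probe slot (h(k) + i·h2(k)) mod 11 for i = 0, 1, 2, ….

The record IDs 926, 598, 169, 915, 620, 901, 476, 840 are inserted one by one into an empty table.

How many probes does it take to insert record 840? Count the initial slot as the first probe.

Insert 926: h=2, slot 2 empty => index 2.
Insert 598: h=4, slot 4 empty => index 4.
Insert 169: h=4, h2=10, slot 4 occupied => index 3.
Insert 915: h=2, h2=6, slot 2 occupied => index 8.
Insert 620: h=4, h2=1, slot 4 occupied => index 5.
Insert 901: h=10, slot 10 empty => index 10.
Insert 476: h=3, h2=7, slots 3,10 occupied => index 6.
Insert 840: h=4, h2=1, slots 4,5,6 occupied => index 7.
Table: [_, _, 926, 169, 598, 620, 476, 840, 915, _, 901]

4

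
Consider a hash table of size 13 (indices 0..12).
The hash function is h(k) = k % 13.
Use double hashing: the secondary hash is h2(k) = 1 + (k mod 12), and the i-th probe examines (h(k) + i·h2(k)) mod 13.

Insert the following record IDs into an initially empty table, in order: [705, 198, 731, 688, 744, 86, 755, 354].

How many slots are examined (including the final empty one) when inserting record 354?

705: h=3 → slot 3
198: h=3, h2=7, probe 3,10 → slot 10
731: h=3, h2=12, probe 3,2 → slot 2
688: h=12 → slot 12
744: h=3, h2=1, probe 3,4 → slot 4
86: h=8 → slot 8
755: h=1 → slot 1
354: h=3, h2=7, probe 3,10,4,11 → slot 11
Table: [., 755, 731, 705, 744, ., ., ., 86, ., 198, 354, 688]

4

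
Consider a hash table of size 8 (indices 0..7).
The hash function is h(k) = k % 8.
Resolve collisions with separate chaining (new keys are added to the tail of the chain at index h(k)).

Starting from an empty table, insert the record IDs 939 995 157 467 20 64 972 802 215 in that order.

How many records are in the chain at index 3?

Insert 939: h=3, bucket 3 empty -> new chain.
Insert 995: h=3, bucket 3 nonempty -> append to chain.
Insert 157: h=5, bucket 5 empty -> new chain.
Insert 467: h=3, bucket 3 nonempty -> append to chain.
Insert 20: h=4, bucket 4 empty -> new chain.
Insert 64: h=0, bucket 0 empty -> new chain.
Insert 972: h=4, bucket 4 nonempty -> append to chain.
Insert 802: h=2, bucket 2 empty -> new chain.
Insert 215: h=7, bucket 7 empty -> new chain.
Final buckets:
0: 64
1: ∅
2: 802
3: 939 -> 995 -> 467
4: 20 -> 972
5: 157
6: ∅
7: 215

3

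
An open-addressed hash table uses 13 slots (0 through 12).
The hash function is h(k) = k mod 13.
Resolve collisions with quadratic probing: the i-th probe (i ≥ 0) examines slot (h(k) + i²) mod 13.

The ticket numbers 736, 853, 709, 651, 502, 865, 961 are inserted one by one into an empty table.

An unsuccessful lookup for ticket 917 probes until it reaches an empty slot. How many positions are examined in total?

4

736 hashes to 8; slot 8 is free -> place at 8.
853 hashes to 8; 8 taken -> place at 9.
709 hashes to 7; slot 7 is free -> place at 7.
651 hashes to 1; slot 1 is free -> place at 1.
502 hashes to 8; 8,9 taken -> place at 12.
865 hashes to 7; 7,8 taken -> place at 11.
961 hashes to 12; 12 taken -> place at 0.
Table: [961, 651, _, _, _, _, _, 709, 736, 853, _, 865, 502]
Lookup 917: h=7, probe 7,8,11,3 → slot 3 empty, not found.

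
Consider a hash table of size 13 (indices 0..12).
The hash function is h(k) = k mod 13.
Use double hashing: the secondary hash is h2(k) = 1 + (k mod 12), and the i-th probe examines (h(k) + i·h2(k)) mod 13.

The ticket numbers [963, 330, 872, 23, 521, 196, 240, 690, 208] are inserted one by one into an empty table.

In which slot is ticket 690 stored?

2

Insert 963: h=1, slot 1 empty -> index 1.
Insert 330: h=5, slot 5 empty -> index 5.
Insert 872: h=1, h2=9, slot 1 occupied -> index 10.
Insert 23: h=10, h2=12, slot 10 occupied -> index 9.
Insert 521: h=1, h2=6, slot 1 occupied -> index 7.
Insert 196: h=1, h2=5, slot 1 occupied -> index 6.
Insert 240: h=6, h2=1, slots 6,7 occupied -> index 8.
Insert 690: h=1, h2=7, slots 1,8 occupied -> index 2.
Insert 208: h=0, slot 0 empty -> index 0.
Table: [208, 963, 690, _, _, 330, 196, 521, 240, 23, 872, _, _]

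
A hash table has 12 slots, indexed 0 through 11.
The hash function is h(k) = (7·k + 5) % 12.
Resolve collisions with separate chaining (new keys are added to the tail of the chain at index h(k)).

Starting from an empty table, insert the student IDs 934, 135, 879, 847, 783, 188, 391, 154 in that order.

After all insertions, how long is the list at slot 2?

3

934 -> bucket 3
135 -> bucket 2
879 -> bucket 2 (collision)
847 -> bucket 6
783 -> bucket 2 (collision)
188 -> bucket 1
391 -> bucket 6 (collision)
154 -> bucket 3 (collision)
Final buckets:
0: —
1: 188
2: 135 -> 879 -> 783
3: 934 -> 154
4: —
5: —
6: 847 -> 391
7: —
8: —
9: —
10: —
11: —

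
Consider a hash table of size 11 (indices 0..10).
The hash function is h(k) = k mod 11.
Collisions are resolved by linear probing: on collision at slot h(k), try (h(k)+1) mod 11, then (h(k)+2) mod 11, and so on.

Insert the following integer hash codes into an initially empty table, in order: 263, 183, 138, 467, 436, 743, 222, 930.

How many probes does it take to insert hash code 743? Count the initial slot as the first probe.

Insert 263: h=10, slot 10 empty => index 10.
Insert 183: h=7, slot 7 empty => index 7.
Insert 138: h=6, slot 6 empty => index 6.
Insert 467: h=5, slot 5 empty => index 5.
Insert 436: h=7, slot 7 occupied => index 8.
Insert 743: h=6, slots 6,7,8 occupied => index 9.
Insert 222: h=2, slot 2 empty => index 2.
Insert 930: h=6, slots 6,7,8,9,10 occupied => index 0.
Table: [930, —, 222, —, —, 467, 138, 183, 436, 743, 263]

4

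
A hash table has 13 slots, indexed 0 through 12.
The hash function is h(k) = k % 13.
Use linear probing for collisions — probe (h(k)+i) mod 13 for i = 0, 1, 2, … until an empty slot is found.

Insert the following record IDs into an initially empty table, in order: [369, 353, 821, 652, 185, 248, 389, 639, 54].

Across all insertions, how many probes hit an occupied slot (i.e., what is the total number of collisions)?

17

369 hashes to 5; slot 5 is free -> place at 5.
353 hashes to 2; slot 2 is free -> place at 2.
821 hashes to 2; 2 taken -> place at 3.
652 hashes to 2; 2,3 taken -> place at 4.
185 hashes to 3; 3,4,5 taken -> place at 6.
248 hashes to 1; slot 1 is free -> place at 1.
389 hashes to 12; slot 12 is free -> place at 12.
639 hashes to 2; 2,3,4,5,6 taken -> place at 7.
54 hashes to 2; 2,3,4,5,6,7 taken -> place at 8.
Table: [., 248, 353, 821, 652, 369, 185, 639, 54, ., ., ., 389]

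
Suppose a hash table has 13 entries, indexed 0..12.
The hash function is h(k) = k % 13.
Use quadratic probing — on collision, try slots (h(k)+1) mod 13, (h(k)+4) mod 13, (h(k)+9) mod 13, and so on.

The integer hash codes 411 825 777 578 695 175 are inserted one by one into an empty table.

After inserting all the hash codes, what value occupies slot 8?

411: h=8 -> slot 8
825: h=6 -> slot 6
777: h=10 -> slot 10
578: h=6, probe 6,7 -> slot 7
695: h=6, probe 6,7,10,2 -> slot 2
175: h=6, probe 6,7,10,2,9 -> slot 9
Table: [., ., 695, ., ., ., 825, 578, 411, 175, 777, ., .]

411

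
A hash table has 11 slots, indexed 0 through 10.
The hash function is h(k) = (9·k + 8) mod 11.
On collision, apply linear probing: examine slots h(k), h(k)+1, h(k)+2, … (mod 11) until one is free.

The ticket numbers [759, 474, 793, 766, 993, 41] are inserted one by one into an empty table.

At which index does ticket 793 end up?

7

Insert 759: h=8, slot 8 empty => index 8.
Insert 474: h=6, slot 6 empty => index 6.
Insert 793: h=6, slot 6 occupied => index 7.
Insert 766: h=5, slot 5 empty => index 5.
Insert 993: h=2, slot 2 empty => index 2.
Insert 41: h=3, slot 3 empty => index 3.
Table: [_, _, 993, 41, _, 766, 474, 793, 759, _, _]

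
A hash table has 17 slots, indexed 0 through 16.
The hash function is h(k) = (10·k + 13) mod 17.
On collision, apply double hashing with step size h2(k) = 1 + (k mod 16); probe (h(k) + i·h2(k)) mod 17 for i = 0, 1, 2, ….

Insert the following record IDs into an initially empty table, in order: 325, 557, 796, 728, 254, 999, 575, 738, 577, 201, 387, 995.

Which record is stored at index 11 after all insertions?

325 hashes to 16; slot 16 is free => place at 16.
557 hashes to 7; slot 7 is free => place at 7.
796 hashes to 0; slot 0 is free => place at 0.
728 hashes to 0, h2=9; 0 taken => place at 9.
254 hashes to 3; slot 3 is free => place at 3.
999 hashes to 7, h2=8; 7 taken => place at 15.
575 hashes to 0, h2=16; 0,16,15 taken => place at 14.
738 hashes to 15, h2=3; 15 taken => place at 1.
577 hashes to 3, h2=2; 3 taken => place at 5.
201 hashes to 0, h2=10; 0 taken => place at 10.
387 hashes to 7, h2=4; 7 taken => place at 11.
995 hashes to 1, h2=4; 1,5,9 taken => place at 13.
Table: [796, 738, —, 254, —, 577, —, 557, —, 728, 201, 387, —, 995, 575, 999, 325]

387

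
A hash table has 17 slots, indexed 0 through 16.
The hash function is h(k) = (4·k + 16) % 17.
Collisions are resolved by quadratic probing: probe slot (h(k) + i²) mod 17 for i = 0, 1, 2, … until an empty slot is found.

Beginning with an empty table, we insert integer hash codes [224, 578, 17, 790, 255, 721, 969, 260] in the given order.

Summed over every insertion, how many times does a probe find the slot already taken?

6

Insert 224: h=11, slot 11 empty -> index 11.
Insert 578: h=16, slot 16 empty -> index 16.
Insert 17: h=16, slot 16 occupied -> index 0.
Insert 790: h=14, slot 14 empty -> index 14.
Insert 255: h=16, slots 16,0 occupied -> index 3.
Insert 721: h=10, slot 10 empty -> index 10.
Insert 969: h=16, slots 16,0,3 occupied -> index 8.
Insert 260: h=2, slot 2 empty -> index 2.
Table: [17, ., 260, 255, ., ., ., ., 969, ., 721, 224, ., ., 790, ., 578]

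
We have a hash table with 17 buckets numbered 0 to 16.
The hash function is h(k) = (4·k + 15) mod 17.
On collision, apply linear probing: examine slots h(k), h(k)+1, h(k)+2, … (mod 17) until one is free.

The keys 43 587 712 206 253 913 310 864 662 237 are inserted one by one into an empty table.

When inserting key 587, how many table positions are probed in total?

2

Insert 43: h=0, slot 0 empty => index 0.
Insert 587: h=0, slot 0 occupied => index 1.
Insert 712: h=7, slot 7 empty => index 7.
Insert 206: h=6, slot 6 empty => index 6.
Insert 253: h=7, slot 7 occupied => index 8.
Insert 913: h=12, slot 12 empty => index 12.
Insert 310: h=14, slot 14 empty => index 14.
Insert 864: h=3, slot 3 empty => index 3.
Insert 662: h=11, slot 11 empty => index 11.
Insert 237: h=11, slots 11,12 occupied => index 13.
Table: [43, 587, -, 864, -, -, 206, 712, 253, -, -, 662, 913, 237, 310, -, -]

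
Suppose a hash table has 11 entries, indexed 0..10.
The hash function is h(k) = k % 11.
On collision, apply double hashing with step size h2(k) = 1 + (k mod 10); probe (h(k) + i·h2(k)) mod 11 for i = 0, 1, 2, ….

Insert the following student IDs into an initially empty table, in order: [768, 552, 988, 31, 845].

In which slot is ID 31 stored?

0

768: h=9 → slot 9
552: h=2 → slot 2
988: h=9, h2=9, probe 9,7 → slot 7
31: h=9, h2=2, probe 9,0 → slot 0
845: h=9, h2=6, probe 9,4 → slot 4
Table: [31, _, 552, _, 845, _, _, 988, _, 768, _]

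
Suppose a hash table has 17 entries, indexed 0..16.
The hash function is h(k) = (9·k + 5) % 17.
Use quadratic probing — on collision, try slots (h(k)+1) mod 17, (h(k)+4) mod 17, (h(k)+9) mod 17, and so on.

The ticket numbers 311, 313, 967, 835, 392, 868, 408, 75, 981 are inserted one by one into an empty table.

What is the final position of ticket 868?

311: h=16 -> slot 16
313: h=0 -> slot 0
967: h=4 -> slot 4
835: h=6 -> slot 6
392: h=14 -> slot 14
868: h=14, probe 14,15 -> slot 15
408: h=5 -> slot 5
75: h=0, probe 0,1 -> slot 1
981: h=11 -> slot 11
Table: [313, 75, -, -, 967, 408, 835, -, -, -, -, 981, -, -, 392, 868, 311]

15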